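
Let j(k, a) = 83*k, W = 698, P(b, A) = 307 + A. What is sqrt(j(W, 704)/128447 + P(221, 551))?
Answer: 2*sqrt(3540816885155)/128447 ≈ 29.299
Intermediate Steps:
sqrt(j(W, 704)/128447 + P(221, 551)) = sqrt((83*698)/128447 + (307 + 551)) = sqrt(57934*(1/128447) + 858) = sqrt(57934/128447 + 858) = sqrt(110265460/128447) = 2*sqrt(3540816885155)/128447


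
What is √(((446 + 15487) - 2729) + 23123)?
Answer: √36327 ≈ 190.60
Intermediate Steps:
√(((446 + 15487) - 2729) + 23123) = √((15933 - 2729) + 23123) = √(13204 + 23123) = √36327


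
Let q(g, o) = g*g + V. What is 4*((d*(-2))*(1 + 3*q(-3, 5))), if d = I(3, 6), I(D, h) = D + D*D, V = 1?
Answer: -2976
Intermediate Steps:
q(g, o) = 1 + g² (q(g, o) = g*g + 1 = g² + 1 = 1 + g²)
I(D, h) = D + D²
d = 12 (d = 3*(1 + 3) = 3*4 = 12)
4*((d*(-2))*(1 + 3*q(-3, 5))) = 4*((12*(-2))*(1 + 3*(1 + (-3)²))) = 4*(-24*(1 + 3*(1 + 9))) = 4*(-24*(1 + 3*10)) = 4*(-24*(1 + 30)) = 4*(-24*31) = 4*(-744) = -2976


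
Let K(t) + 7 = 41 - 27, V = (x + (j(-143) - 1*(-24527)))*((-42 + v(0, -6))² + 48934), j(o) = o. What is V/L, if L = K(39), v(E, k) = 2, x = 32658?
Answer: 2882560428/7 ≈ 4.1179e+8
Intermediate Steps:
V = 2882560428 (V = (32658 + (-143 - 1*(-24527)))*((-42 + 2)² + 48934) = (32658 + (-143 + 24527))*((-40)² + 48934) = (32658 + 24384)*(1600 + 48934) = 57042*50534 = 2882560428)
K(t) = 7 (K(t) = -7 + (41 - 27) = -7 + 14 = 7)
L = 7
V/L = 2882560428/7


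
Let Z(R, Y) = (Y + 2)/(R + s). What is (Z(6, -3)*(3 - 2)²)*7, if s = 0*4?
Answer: -7/6 ≈ -1.1667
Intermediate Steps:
s = 0
Z(R, Y) = (2 + Y)/R (Z(R, Y) = (Y + 2)/(R + 0) = (2 + Y)/R)
(Z(6, -3)*(3 - 2)²)*7 = (((2 - 3)/6)*(3 - 2)²)*7 = (((⅙)*(-1))*1²)*7 = -⅙*1*7 = -⅙*7 = -7/6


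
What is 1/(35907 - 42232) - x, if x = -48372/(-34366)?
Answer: -152993633/108682475 ≈ -1.4077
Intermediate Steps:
x = 24186/17183 (x = -48372*(-1/34366) = 24186/17183 ≈ 1.4076)
1/(35907 - 42232) - x = 1/(35907 - 42232) - 1*24186/17183 = 1/(-6325) - 24186/17183 = -1/6325 - 24186/17183 = -152993633/108682475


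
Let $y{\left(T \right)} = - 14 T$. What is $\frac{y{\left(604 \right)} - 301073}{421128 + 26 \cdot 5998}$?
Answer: $- \frac{309529}{577076} \approx -0.53638$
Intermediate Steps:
$\frac{y{\left(604 \right)} - 301073}{421128 + 26 \cdot 5998} = \frac{\left(-14\right) 604 - 301073}{421128 + 26 \cdot 5998} = \frac{-8456 - 301073}{421128 + 155948} = - \frac{309529}{577076}$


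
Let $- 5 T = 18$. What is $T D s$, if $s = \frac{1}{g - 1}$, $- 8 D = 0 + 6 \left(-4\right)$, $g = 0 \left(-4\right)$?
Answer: $\frac{54}{5} \approx 10.8$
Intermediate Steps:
$g = 0$
$D = 3$ ($D = - \frac{0 + 6 \left(-4\right)}{8} = - \frac{0 - 24}{8} = \left(- \frac{1}{8}\right) \left(-24\right) = 3$)
$s = -1$ ($s = \frac{1}{0 - 1} = \frac{1}{-1} = -1$)
$T = - \frac{18}{5}$ ($T = \left(- \frac{1}{5}\right) 18 = - \frac{18}{5} \approx -3.6$)
$T D s = \left(- \frac{18}{5}\right) 3 \left(-1\right) = \left(- \frac{54}{5}\right) \left(-1\right) = \frac{54}{5}$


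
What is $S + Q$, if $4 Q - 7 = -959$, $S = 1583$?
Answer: $1345$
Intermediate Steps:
$Q = -238$ ($Q = \frac{7}{4} + \frac{1}{4} \left(-959\right) = \frac{7}{4} - \frac{959}{4} = -238$)
$S + Q = 1583 - 238 = 1345$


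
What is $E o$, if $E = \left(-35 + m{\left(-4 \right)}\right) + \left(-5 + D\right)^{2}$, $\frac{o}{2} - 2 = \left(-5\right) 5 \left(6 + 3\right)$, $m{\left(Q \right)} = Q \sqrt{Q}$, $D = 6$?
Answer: $15164 + 3568 i \approx 15164.0 + 3568.0 i$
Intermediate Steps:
$m{\left(Q \right)} = Q^{\frac{3}{2}}$
$o = -446$ ($o = 4 + 2 \left(-5\right) 5 \left(6 + 3\right) = 4 + 2 \left(\left(-25\right) 9\right) = 4 + 2 \left(-225\right) = 4 - 450 = -446$)
$E = -34 - 8 i$ ($E = \left(-35 + \left(-4\right)^{\frac{3}{2}}\right) + \left(-5 + 6\right)^{2} = \left(-35 - 8 i\right) + 1^{2} = \left(-35 - 8 i\right) + 1 = -34 - 8 i \approx -34.0 - 8.0 i$)
$E o = \left(-34 - 8 i\right) \left(-446\right) = 15164 + 3568 i$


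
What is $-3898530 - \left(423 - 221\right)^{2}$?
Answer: $-3939334$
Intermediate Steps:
$-3898530 - \left(423 - 221\right)^{2} = -3898530 - 202^{2} = -3898530 - 40804 = -3939334$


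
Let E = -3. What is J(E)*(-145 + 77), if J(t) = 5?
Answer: -340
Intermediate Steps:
J(E)*(-145 + 77) = 5*(-145 + 77) = 5*(-68) = -340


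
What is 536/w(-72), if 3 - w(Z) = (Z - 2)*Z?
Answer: -536/5325 ≈ -0.10066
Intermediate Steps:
w(Z) = 3 - Z*(-2 + Z) (w(Z) = 3 - (Z - 2)*Z = 3 - (-2 + Z)*Z = 3 - Z*(-2 + Z))
536/w(-72) = 536/(3 - 1*(-72)**2 + 2*(-72)) = 536/(3 - 1*5184 - 144) = 536/(3 - 5184 - 144) = 536/(-5325) = 536*(-1/5325) = -536/5325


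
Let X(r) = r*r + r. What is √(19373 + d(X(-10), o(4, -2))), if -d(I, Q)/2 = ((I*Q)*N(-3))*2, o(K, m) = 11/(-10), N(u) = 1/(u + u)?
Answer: √19307 ≈ 138.95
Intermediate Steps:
N(u) = 1/(2*u)
o(K, m) = -11/10 (o(K, m) = 11*(-⅒) = -11/10)
X(r) = r + r² (X(r) = r² + r = r + r²)
d(I, Q) = 2*I*Q/3 (d(I, Q) = -2*(I*Q)*((½)/(-3))*2 = -2*(I*Q)*((½)*(-⅓))*2 = -2*(I*Q)*(-⅙)*2 = -2*(-I*Q/6)*2 = -(-2)*I*Q/3 = 2*I*Q/3)
√(19373 + d(X(-10), o(4, -2))) = √(19373 + (⅔)*(-10*(1 - 10))*(-11/10)) = √(19373 + (⅔)*(-10*(-9))*(-11/10)) = √(19373 + (⅔)*90*(-11/10)) = √(19373 - 66) = √19307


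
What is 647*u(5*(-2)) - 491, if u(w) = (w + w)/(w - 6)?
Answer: 1271/4 ≈ 317.75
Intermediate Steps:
u(w) = 2*w/(-6 + w) (u(w) = (2*w)/(-6 + w) = 2*w/(-6 + w))
647*u(5*(-2)) - 491 = 647*(2*(5*(-2))/(-6 + 5*(-2))) - 491 = 647*(2*(-10)/(-6 - 10)) - 491 = 647*(2*(-10)/(-16)) - 491 = 647*(2*(-10)*(-1/16)) - 491 = 647*(5/4) - 491 = 3235/4 - 491 = 1271/4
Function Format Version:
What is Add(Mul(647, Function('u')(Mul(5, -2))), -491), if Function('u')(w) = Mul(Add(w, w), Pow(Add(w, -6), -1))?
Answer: Rational(1271, 4) ≈ 317.75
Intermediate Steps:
Function('u')(w) = Mul(2, w, Pow(Add(-6, w), -1)) (Function('u')(w) = Mul(Mul(2, w), Pow(Add(-6, w), -1)) = Mul(2, w, Pow(Add(-6, w), -1)))
Add(Mul(647, Function('u')(Mul(5, -2))), -491) = Add(Mul(647, Mul(2, Mul(5, -2), Pow(Add(-6, Mul(5, -2)), -1))), -491) = Add(Mul(647, Mul(2, -10, Pow(Add(-6, -10), -1))), -491) = Add(Mul(647, Mul(2, -10, Pow(-16, -1))), -491) = Add(Mul(647, Mul(2, -10, Rational(-1, 16))), -491) = Add(Mul(647, Rational(5, 4)), -491) = Add(Rational(3235, 4), -491) = Rational(1271, 4)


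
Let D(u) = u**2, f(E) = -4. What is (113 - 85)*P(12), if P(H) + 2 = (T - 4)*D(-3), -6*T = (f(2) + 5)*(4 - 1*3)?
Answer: -1106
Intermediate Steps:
T = -1/6 (T = -(-4 + 5)*(4 - 1*3)/6 = -(4 - 3)/6 = -1/6 ≈ -0.16667)
P(H) = -79/2 (P(H) = -2 + (-1/6 - 4)*(-3)**2 = -2 - 25/6*9 = -2 - 75/2 = -79/2)
(113 - 85)*P(12) = (113 - 85)*(-79/2) = 28*(-79/2) = -1106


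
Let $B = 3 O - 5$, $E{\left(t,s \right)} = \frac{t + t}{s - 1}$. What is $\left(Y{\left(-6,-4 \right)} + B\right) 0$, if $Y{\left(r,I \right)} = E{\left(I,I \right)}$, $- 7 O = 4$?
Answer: $0$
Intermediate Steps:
$O = - \frac{4}{7}$ ($O = \left(- \frac{1}{7}\right) 4 = - \frac{4}{7} \approx -0.57143$)
$E{\left(t,s \right)} = \frac{2 t}{-1 + s}$
$Y{\left(r,I \right)} = \frac{2 I}{-1 + I}$
$B = - \frac{47}{7}$ ($B = 3 \left(- \frac{4}{7}\right) - 5 = - \frac{12}{7} - 5 = - \frac{47}{7} \approx -6.7143$)
$\left(Y{\left(-6,-4 \right)} + B\right) 0 = \left(2 \left(-4\right) \frac{1}{-1 - 4} - \frac{47}{7}\right) 0 = \left(2 \left(-4\right) \frac{1}{-5} - \frac{47}{7}\right) 0 = \left(2 \left(-4\right) \left(- \frac{1}{5}\right) - \frac{47}{7}\right) 0 = \left(\frac{8}{5} - \frac{47}{7}\right) 0 = \left(- \frac{179}{35}\right) 0 = 0$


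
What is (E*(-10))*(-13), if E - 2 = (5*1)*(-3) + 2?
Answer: -1430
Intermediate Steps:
E = -11 (E = 2 + ((5*1)*(-3) + 2) = 2 + (5*(-3) + 2) = 2 + (-15 + 2) = 2 - 13 = -11)
(E*(-10))*(-13) = -11*(-10)*(-13) = 110*(-13) = -1430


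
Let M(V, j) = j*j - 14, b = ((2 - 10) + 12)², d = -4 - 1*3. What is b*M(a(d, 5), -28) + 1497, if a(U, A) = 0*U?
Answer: 13817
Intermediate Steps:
d = -7 (d = -4 - 3 = -7)
a(U, A) = 0
b = 16 (b = (-8 + 12)² = 4² = 16)
M(V, j) = -14 + j² (M(V, j) = j² - 14 = -14 + j²)
b*M(a(d, 5), -28) + 1497 = 16*(-14 + (-28)²) + 1497 = 16*(-14 + 784) + 1497 = 16*770 + 1497 = 12320 + 1497 = 13817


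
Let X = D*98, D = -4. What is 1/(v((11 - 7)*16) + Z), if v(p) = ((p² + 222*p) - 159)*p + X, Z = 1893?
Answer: 1/1162781 ≈ 8.6001e-7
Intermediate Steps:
X = -392 (X = -4*98 = -392)
v(p) = -392 + p*(-159 + p² + 222*p) (v(p) = ((p² + 222*p) - 159)*p - 392 = (-159 + p² + 222*p)*p - 392 = p*(-159 + p² + 222*p) - 392 = -392 + p*(-159 + p² + 222*p))
1/(v((11 - 7)*16) + Z) = 1/((-392 + ((11 - 7)*16)³ - 159*(11 - 7)*16 + 222*((11 - 7)*16)²) + 1893) = 1/((-392 + (4*16)³ - 636*16 + 222*(4*16)²) + 1893) = 1/((-392 + 64³ - 159*64 + 222*64²) + 1893) = 1/((-392 + 262144 - 10176 + 222*4096) + 1893) = 1/((-392 + 262144 - 10176 + 909312) + 1893) = 1/(1160888 + 1893) = 1/1162781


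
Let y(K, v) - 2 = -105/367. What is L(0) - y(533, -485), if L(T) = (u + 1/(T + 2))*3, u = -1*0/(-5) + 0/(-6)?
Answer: -157/734 ≈ -0.21390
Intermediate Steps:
u = 0 (u = 0*(-⅕) + 0*(-⅙) = 0 + 0 = 0)
y(K, v) = 629/367 (y(K, v) = 2 - 105/367 = 629/367)
L(T) = 3/(2 + T) (L(T) = (0 + 1/(T + 2))*3 = (0 + 1/(2 + T))*3 = 3/(2 + T))
L(0) - y(533, -485) = 3/(2 + 0) - 1*629/367 = 3/2 - 629/367 = -157/734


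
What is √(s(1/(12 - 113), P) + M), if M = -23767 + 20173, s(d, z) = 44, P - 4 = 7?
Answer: 5*I*√142 ≈ 59.582*I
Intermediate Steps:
P = 11 (P = 4 + 7 = 11)
M = -3594
√(s(1/(12 - 113), P) + M) = √(44 - 3594) = √(-3550) = 5*I*√142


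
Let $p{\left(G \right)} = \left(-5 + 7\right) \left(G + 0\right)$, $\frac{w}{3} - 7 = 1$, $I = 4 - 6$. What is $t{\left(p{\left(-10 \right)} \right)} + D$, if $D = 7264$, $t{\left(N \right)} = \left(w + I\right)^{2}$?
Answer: $7748$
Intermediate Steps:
$I = -2$ ($I = 4 - 6 = -2$)
$w = 24$ ($w = 21 + 3 \cdot 1 = 21 + 3 = 24$)
$p{\left(G \right)} = 2 G$
$t{\left(N \right)} = 484$ ($t{\left(N \right)} = \left(24 - 2\right)^{2} = 22^{2} = 484$)
$t{\left(p{\left(-10 \right)} \right)} + D = 484 + 7264 = 7748$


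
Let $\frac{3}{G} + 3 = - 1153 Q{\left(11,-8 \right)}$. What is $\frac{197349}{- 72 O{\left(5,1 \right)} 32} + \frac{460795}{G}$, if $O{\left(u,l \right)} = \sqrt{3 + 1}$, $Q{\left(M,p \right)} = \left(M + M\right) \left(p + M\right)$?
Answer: $- \frac{17954283736823}{1536} \approx -1.1689 \cdot 10^{10}$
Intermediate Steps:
$Q{\left(M,p \right)} = 2 M \left(M + p\right)$
$O{\left(u,l \right)} = 2$ ($O{\left(u,l \right)} = \sqrt{4} = 2$)
$G = - \frac{1}{25367}$ ($G = \frac{3}{-3 - 1153 \cdot 2 \cdot 11 \left(11 - 8\right)} = \frac{3}{-3 - 1153 \cdot 2 \cdot 11 \cdot 3} = \frac{3}{-3 - 76098} = \frac{3}{-76101} = 3 \left(- \frac{1}{76101}\right) = - \frac{1}{25367} \approx -3.9421 \cdot 10^{-5}$)
$\frac{197349}{- 72 O{\left(5,1 \right)} 32} + \frac{460795}{G} = \frac{197349}{\left(-72\right) 2 \cdot 32} + \frac{460795}{- \frac{1}{25367}} = \frac{197349}{\left(-144\right) 32} + 460795 \left(-25367\right) = \frac{197349}{-4608} - 11688986765 = 197349 \left(- \frac{1}{4608}\right) - 11688986765 = - \frac{65783}{1536} - 11688986765 = - \frac{17954283736823}{1536}$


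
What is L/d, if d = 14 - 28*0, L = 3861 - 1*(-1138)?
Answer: 4999/14 ≈ 357.07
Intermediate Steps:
L = 4999 (L = 3861 + 1138 = 4999)
d = 14 (d = 14 - 7*0 = 14 + 0 = 14)
L/d = 4999/14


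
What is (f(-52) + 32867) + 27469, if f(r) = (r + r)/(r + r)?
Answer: 60337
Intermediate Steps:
f(r) = 1 (f(r) = (2*r)/((2*r)) = (2*r)*(1/(2*r)) = 1)
(f(-52) + 32867) + 27469 = (1 + 32867) + 27469 = 32868 + 27469 = 60337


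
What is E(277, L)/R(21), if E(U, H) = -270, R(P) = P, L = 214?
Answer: -90/7 ≈ -12.857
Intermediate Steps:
E(277, L)/R(21) = -270/21 = -270*1/21 = -90/7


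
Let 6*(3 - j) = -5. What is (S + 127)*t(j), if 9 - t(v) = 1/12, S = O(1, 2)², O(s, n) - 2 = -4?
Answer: 14017/12 ≈ 1168.1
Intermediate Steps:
j = 23/6 (j = 3 - ⅙*(-5) = 3 + ⅚ = 23/6 ≈ 3.8333)
O(s, n) = -2 (O(s, n) = 2 - 4 = -2)
S = 4 (S = (-2)² = 4)
t(v) = 107/12 (t(v) = 9 - 1/12 = 107/12)
(S + 127)*t(j) = (4 + 127)*(107/12) = 131*(107/12) = 14017/12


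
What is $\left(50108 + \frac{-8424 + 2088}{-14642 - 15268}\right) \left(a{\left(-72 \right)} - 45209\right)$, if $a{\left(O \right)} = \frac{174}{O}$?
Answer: $- \frac{33880002809783}{14955} \approx -2.2655 \cdot 10^{9}$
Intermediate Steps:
$\left(50108 + \frac{-8424 + 2088}{-14642 - 15268}\right) \left(a{\left(-72 \right)} - 45209\right) = \left(50108 + \frac{-8424 + 2088}{-14642 - 15268}\right) \left(\frac{174}{-72} - 45209\right) = \left(50108 - \frac{6336}{-29910}\right) \left(174 \left(- \frac{1}{72}\right) - 45209\right) = \left(50108 - - \frac{1056}{4985}\right) \left(- \frac{29}{12} - 45209\right) = \left(50108 + \frac{1056}{4985}\right) \left(- \frac{542537}{12}\right) = \frac{249789436}{4985} \left(- \frac{542537}{12}\right) = - \frac{33880002809783}{14955}$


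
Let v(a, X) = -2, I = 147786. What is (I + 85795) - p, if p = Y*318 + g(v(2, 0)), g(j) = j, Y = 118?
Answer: 196059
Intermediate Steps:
p = 37522 (p = 118*318 - 2 = 37524 - 2 = 37522)
(I + 85795) - p = (147786 + 85795) - 1*37522 = 233581 - 37522 = 196059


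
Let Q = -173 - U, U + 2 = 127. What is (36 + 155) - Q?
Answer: 489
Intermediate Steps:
U = 125 (U = -2 + 127 = 125)
Q = -298 (Q = -173 - 1*125 = -173 - 125 = -298)
(36 + 155) - Q = (36 + 155) - 1*(-298) = 191 + 298 = 489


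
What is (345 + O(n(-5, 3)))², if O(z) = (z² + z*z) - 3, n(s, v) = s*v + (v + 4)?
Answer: 220900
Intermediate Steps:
n(s, v) = 4 + v + s*v (n(s, v) = s*v + (4 + v) = 4 + v + s*v)
O(z) = -3 + 2*z² (O(z) = (z² + z²) - 3 = 2*z² - 3 = -3 + 2*z²)
(345 + O(n(-5, 3)))² = (345 + (-3 + 2*(4 + 3 - 5*3)²))² = (345 + (-3 + 2*(4 + 3 - 15)²))² = (345 + (-3 + 2*(-8)²))² = (345 + (-3 + 2*64))² = (345 + (-3 + 128))² = (345 + 125)² = 470² = 220900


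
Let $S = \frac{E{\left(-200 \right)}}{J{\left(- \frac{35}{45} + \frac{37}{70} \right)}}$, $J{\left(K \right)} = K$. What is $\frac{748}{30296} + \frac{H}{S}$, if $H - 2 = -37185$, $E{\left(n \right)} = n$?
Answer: $- \frac{3156529471}{68166000} \approx -46.307$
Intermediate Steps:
$H = -37183$ ($H = 2 - 37185 = -37183$)
$S = \frac{126000}{157}$ ($S = - \frac{200}{- \frac{35}{45} + \frac{37}{70}} = - \frac{200}{\left(-35\right) \frac{1}{45} + 37 \cdot \frac{1}{70}} = - \frac{200}{- \frac{7}{9} + \frac{37}{70}} = - \frac{200}{- \frac{157}{630}} = \left(-200\right) \left(- \frac{630}{157}\right) = \frac{126000}{157} \approx 802.55$)
$\frac{748}{30296} + \frac{H}{S} = \frac{748}{30296} - \frac{37183}{\frac{126000}{157}} = 748 \cdot \frac{1}{30296} - \frac{5837731}{126000} = \frac{187}{7574} - \frac{5837731}{126000} = - \frac{3156529471}{68166000}$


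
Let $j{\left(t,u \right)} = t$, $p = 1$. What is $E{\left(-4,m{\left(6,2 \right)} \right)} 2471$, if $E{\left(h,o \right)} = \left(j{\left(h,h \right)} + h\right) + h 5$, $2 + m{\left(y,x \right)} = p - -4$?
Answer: $-69188$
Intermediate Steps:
$m{\left(y,x \right)} = 3$ ($m{\left(y,x \right)} = -2 + \left(1 - -4\right) = -2 + \left(1 + 4\right) = -2 + 5 = 3$)
$E{\left(h,o \right)} = 7 h$ ($E{\left(h,o \right)} = \left(h + h\right) + h 5 = 2 h + 5 h = 7 h$)
$E{\left(-4,m{\left(6,2 \right)} \right)} 2471 = 7 \left(-4\right) 2471 = \left(-28\right) 2471 = -69188$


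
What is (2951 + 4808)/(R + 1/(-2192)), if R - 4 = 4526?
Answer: 17007728/9929759 ≈ 1.7128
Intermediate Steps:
R = 4530 (R = 4 + 4526 = 4530)
(2951 + 4808)/(R + 1/(-2192)) = (2951 + 4808)/(4530 + 1/(-2192)) = 7759/(4530 - 1/2192) = 7759/(9929759/2192) = 7759*(2192/9929759) = 17007728/9929759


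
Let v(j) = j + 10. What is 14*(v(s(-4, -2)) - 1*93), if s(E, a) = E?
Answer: -1218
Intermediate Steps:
v(j) = 10 + j
14*(v(s(-4, -2)) - 1*93) = 14*((10 - 4) - 1*93) = 14*(6 - 93) = 14*(-87) = -1218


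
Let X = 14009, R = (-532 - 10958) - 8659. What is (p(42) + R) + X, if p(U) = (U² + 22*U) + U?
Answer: -3410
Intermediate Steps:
p(U) = U² + 23*U
R = -20149 (R = -11490 - 8659 = -20149)
(p(42) + R) + X = (42*(23 + 42) - 20149) + 14009 = (42*65 - 20149) + 14009 = (2730 - 20149) + 14009 = -17419 + 14009 = -3410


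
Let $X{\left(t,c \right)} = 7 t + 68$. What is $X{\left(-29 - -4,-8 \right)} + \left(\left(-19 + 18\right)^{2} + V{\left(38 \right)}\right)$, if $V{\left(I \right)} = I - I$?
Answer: $-106$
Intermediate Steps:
$X{\left(t,c \right)} = 68 + 7 t$
$V{\left(I \right)} = 0$
$X{\left(-29 - -4,-8 \right)} + \left(\left(-19 + 18\right)^{2} + V{\left(38 \right)}\right) = \left(68 + 7 \left(-29 - -4\right)\right) + \left(\left(-19 + 18\right)^{2} + 0\right) = \left(68 + 7 \left(-29 + 4\right)\right) + \left(\left(-1\right)^{2} + 0\right) = \left(68 + 7 \left(-25\right)\right) + \left(1 + 0\right) = \left(68 - 175\right) + 1 = -107 + 1 = -106$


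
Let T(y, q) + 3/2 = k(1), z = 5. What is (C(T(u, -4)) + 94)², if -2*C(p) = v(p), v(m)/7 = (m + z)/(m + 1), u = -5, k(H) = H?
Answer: 15625/4 ≈ 3906.3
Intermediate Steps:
v(m) = 7*(5 + m)/(1 + m) (v(m) = 7*((m + 5)/(m + 1)) = 7*((5 + m)/(1 + m)) = 7*(5 + m)/(1 + m))
T(y, q) = -½ (T(y, q) = -3/2 + 1 = -½)
C(p) = -7*(5 + p)/(2*(1 + p))
(C(T(u, -4)) + 94)² = (7*(-5 - 1*(-½))/(2*(1 - ½)) + 94)² = (7*(-5 + ½)/(2*(½)) + 94)² = ((7/2)*2*(-9/2) + 94)² = (-63/2 + 94)² = (125/2)² = 15625/4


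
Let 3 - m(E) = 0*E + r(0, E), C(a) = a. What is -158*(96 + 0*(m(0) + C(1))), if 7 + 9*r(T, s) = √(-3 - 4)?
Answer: -15168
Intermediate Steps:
r(T, s) = -7/9 + I*√7/9 (r(T, s) = -7/9 + √(-3 - 4)/9 = -7/9 + √(-7)/9 = -7/9 + (I*√7)/9 = -7/9 + I*√7/9)
m(E) = 34/9 - I*√7/9 (m(E) = 3 - (0*E + (-7/9 + I*√7/9)) = 3 - (0 + (-7/9 + I*√7/9)) = 3 - (-7/9 + I*√7/9) = 3 + (7/9 - I*√7/9) = 34/9 - I*√7/9)
-158*(96 + 0*(m(0) + C(1))) = -158*(96 + 0*((34/9 - I*√7/9) + 1)) = -158*(96 + 0*(43/9 - I*√7/9)) = -158*(96 + 0) = -158*96 = -15168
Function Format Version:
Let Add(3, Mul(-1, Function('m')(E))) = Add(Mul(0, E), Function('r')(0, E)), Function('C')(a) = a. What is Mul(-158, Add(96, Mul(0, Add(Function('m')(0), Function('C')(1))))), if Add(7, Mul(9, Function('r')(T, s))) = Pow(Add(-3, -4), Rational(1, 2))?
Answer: -15168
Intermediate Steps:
Function('r')(T, s) = Add(Rational(-7, 9), Mul(Rational(1, 9), I, Pow(7, Rational(1, 2)))) (Function('r')(T, s) = Add(Rational(-7, 9), Mul(Rational(1, 9), Pow(Add(-3, -4), Rational(1, 2)))) = Add(Rational(-7, 9), Mul(Rational(1, 9), Pow(-7, Rational(1, 2)))) = Add(Rational(-7, 9), Mul(Rational(1, 9), Mul(I, Pow(7, Rational(1, 2))))) = Add(Rational(-7, 9), Mul(Rational(1, 9), I, Pow(7, Rational(1, 2)))))
Function('m')(E) = Add(Rational(34, 9), Mul(Rational(-1, 9), I, Pow(7, Rational(1, 2)))) (Function('m')(E) = Add(3, Mul(-1, Add(Mul(0, E), Add(Rational(-7, 9), Mul(Rational(1, 9), I, Pow(7, Rational(1, 2))))))) = Add(3, Mul(-1, Add(0, Add(Rational(-7, 9), Mul(Rational(1, 9), I, Pow(7, Rational(1, 2))))))) = Add(3, Mul(-1, Add(Rational(-7, 9), Mul(Rational(1, 9), I, Pow(7, Rational(1, 2)))))) = Add(3, Add(Rational(7, 9), Mul(Rational(-1, 9), I, Pow(7, Rational(1, 2))))) = Add(Rational(34, 9), Mul(Rational(-1, 9), I, Pow(7, Rational(1, 2)))))
Mul(-158, Add(96, Mul(0, Add(Function('m')(0), Function('C')(1))))) = Mul(-158, Add(96, Mul(0, Add(Add(Rational(34, 9), Mul(Rational(-1, 9), I, Pow(7, Rational(1, 2)))), 1)))) = Mul(-158, Add(96, Mul(0, Add(Rational(43, 9), Mul(Rational(-1, 9), I, Pow(7, Rational(1, 2))))))) = Mul(-158, Add(96, 0)) = Mul(-158, 96) = -15168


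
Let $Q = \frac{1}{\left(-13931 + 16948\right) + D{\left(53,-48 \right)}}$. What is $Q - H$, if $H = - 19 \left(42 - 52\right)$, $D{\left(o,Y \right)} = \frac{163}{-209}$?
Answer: $- \frac{119773891}{630390} \approx -190.0$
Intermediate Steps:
$D{\left(o,Y \right)} = - \frac{163}{209}$ ($D{\left(o,Y \right)} = 163 \left(- \frac{1}{209}\right) = - \frac{163}{209}$)
$H = 190$ ($H = \left(-19\right) \left(-10\right) = 190$)
$Q = \frac{209}{630390}$ ($Q = \frac{1}{\left(-13931 + 16948\right) - \frac{163}{209}} = \frac{1}{3017 - \frac{163}{209}} = \frac{1}{\frac{630390}{209}} = \frac{209}{630390} \approx 0.00033154$)
$Q - H = \frac{209}{630390} - 190 = - \frac{119773891}{630390}$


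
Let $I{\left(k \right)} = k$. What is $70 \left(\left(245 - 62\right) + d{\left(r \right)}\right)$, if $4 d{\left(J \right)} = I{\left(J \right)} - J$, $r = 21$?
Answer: $12810$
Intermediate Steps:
$d{\left(J \right)} = 0$ ($d{\left(J \right)} = \frac{J - J}{4} = \frac{1}{4} \cdot 0 = 0$)
$70 \left(\left(245 - 62\right) + d{\left(r \right)}\right) = 70 \left(\left(245 - 62\right) + 0\right) = 70 \left(183 + 0\right) = 70 \cdot 183 = 12810$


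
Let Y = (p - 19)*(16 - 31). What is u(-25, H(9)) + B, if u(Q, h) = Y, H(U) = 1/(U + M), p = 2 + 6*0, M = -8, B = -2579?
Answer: -2324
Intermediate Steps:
p = 2 (p = 2 + 0 = 2)
Y = 255 (Y = (2 - 19)*(16 - 31) = -17*(-15) = 255)
H(U) = 1/(-8 + U) (H(U) = 1/(U - 8) = 1/(-8 + U))
u(Q, h) = 255
u(-25, H(9)) + B = 255 - 2579 = -2324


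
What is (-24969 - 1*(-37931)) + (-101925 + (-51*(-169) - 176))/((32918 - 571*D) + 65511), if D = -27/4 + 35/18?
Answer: 47207181022/3642227 ≈ 12961.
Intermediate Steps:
D = -173/36 (D = -27*1/4 + 35*(1/18) = -27/4 + 35/18 = -173/36 ≈ -4.8056)
(-24969 - 1*(-37931)) + (-101925 + (-51*(-169) - 176))/((32918 - 571*D) + 65511) = (-24969 - 1*(-37931)) + (-101925 + (-51*(-169) - 176))/((32918 - 571*(-173/36)) + 65511) = (-24969 + 37931) + (-101925 + (8619 - 176))/((32918 + 98783/36) + 65511) = 12962 + (-101925 + 8443)/(1283831/36 + 65511) = 12962 - 93482/3642227/36 = 12962 - 93482*36/3642227 = 12962 - 3365352/3642227 = 47207181022/3642227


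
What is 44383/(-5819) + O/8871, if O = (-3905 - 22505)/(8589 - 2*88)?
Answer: -3312533441699/434281996137 ≈ -7.6276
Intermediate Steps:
O = -26410/8413 (O = -26410/(8589 - 176) = -26410/8413 ≈ -3.1392)
44383/(-5819) + O/8871 = 44383/(-5819) - 26410/8413/8871 = 44383*(-1/5819) - 26410/8413*1/8871 = -44383/5819 - 26410/74631723 = -3312533441699/434281996137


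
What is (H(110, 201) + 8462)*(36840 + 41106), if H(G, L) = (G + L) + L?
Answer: 699487404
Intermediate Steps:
H(G, L) = G + 2*L
(H(110, 201) + 8462)*(36840 + 41106) = ((110 + 2*201) + 8462)*(36840 + 41106) = ((110 + 402) + 8462)*77946 = (512 + 8462)*77946 = 8974*77946 = 699487404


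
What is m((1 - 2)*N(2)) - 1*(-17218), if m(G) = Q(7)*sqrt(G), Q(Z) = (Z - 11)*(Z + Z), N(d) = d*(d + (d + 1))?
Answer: 17218 - 56*I*sqrt(10) ≈ 17218.0 - 177.09*I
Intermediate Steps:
N(d) = d*(1 + 2*d) (N(d) = d*(d + (1 + d)) = d*(1 + 2*d))
Q(Z) = 2*Z*(-11 + Z) (Q(Z) = (-11 + Z)*(2*Z) = 2*Z*(-11 + Z))
m(G) = -56*sqrt(G) (m(G) = (2*7*(-11 + 7))*sqrt(G) = (2*7*(-4))*sqrt(G) = -56*sqrt(G))
m((1 - 2)*N(2)) - 1*(-17218) = -56*sqrt(2*(1 - 2)*(1 + 2*2)) - 1*(-17218) = -56*sqrt(-2*(1 + 4)) + 17218 = -56*sqrt(-10) + 17218 = -56*I*sqrt(10) + 17218 = 17218 - 56*I*sqrt(10)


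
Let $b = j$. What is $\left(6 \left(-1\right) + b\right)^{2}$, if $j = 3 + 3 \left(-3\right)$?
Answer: $144$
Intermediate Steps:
$j = -6$ ($j = 3 - 9 = -6$)
$b = -6$
$\left(6 \left(-1\right) + b\right)^{2} = \left(6 \left(-1\right) - 6\right)^{2} = \left(-6 - 6\right)^{2} = \left(-12\right)^{2} = 144$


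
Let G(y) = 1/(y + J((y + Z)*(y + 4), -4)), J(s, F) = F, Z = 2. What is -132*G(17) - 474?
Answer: -6294/13 ≈ -484.15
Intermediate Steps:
G(y) = 1/(-4 + y) (G(y) = 1/(y - 4) = 1/(-4 + y))
-132*G(17) - 474 = -132/(-4 + 17) - 474 = -132/13 - 474 = -6294/13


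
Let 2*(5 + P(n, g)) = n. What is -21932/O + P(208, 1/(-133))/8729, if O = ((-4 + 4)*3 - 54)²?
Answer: -47788936/6363441 ≈ -7.5099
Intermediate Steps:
P(n, g) = -5 + n/2
O = 2916 (O = (0*3 - 54)² = (0 - 54)² = (-54)² = 2916)
-21932/O + P(208, 1/(-133))/8729 = -21932/2916 + (-5 + (½)*208)/8729 = -21932*1/2916 + (-5 + 104)*(1/8729) = -5483/729 + 99*(1/8729) = -5483/729 + 99/8729 = -47788936/6363441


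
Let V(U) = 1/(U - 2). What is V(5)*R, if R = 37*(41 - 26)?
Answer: 185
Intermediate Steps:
V(U) = 1/(-2 + U)
R = 555 (R = 37*15 = 555)
V(5)*R = 555/(-2 + 5) = 555/3 = (1/3)*555 = 185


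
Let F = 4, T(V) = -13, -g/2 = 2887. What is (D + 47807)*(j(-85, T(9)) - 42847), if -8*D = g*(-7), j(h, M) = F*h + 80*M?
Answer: -7563657313/4 ≈ -1.8909e+9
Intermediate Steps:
g = -5774 (g = -2*2887 = -5774)
j(h, M) = 4*h + 80*M
D = -20209/4 (D = -(-2887)*(-7)/4 = -⅛*40418 = -20209/4 ≈ -5052.3)
(D + 47807)*(j(-85, T(9)) - 42847) = (-20209/4 + 47807)*((4*(-85) + 80*(-13)) - 42847) = 171019*((-340 - 1040) - 42847)/4 = 171019*(-1380 - 42847)/4 = (171019/4)*(-44227) = -7563657313/4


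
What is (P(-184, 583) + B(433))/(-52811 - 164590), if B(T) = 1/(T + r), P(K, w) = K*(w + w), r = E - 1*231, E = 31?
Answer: 16662917/16884811 ≈ 0.98686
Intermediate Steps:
r = -200 (r = 31 - 1*231 = 31 - 231 = -200)
P(K, w) = 2*K*w (P(K, w) = K*(2*w) = 2*K*w)
B(T) = 1/(-200 + T) (B(T) = 1/(T - 200) = 1/(-200 + T))
(P(-184, 583) + B(433))/(-52811 - 164590) = (2*(-184)*583 + 1/(-200 + 433))/(-52811 - 164590) = (-214544 + 1/233)/(-217401) = (-214544 + 1/233)*(-1/217401) = -49988751/233*(-1/217401) = 16662917/16884811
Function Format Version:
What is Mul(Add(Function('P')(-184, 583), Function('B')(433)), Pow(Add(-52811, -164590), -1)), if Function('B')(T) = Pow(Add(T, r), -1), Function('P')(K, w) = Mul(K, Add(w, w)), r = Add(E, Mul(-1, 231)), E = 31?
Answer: Rational(16662917, 16884811) ≈ 0.98686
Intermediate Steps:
r = -200 (r = Add(31, Mul(-1, 231)) = Add(31, -231) = -200)
Function('P')(K, w) = Mul(2, K, w) (Function('P')(K, w) = Mul(K, Mul(2, w)) = Mul(2, K, w))
Function('B')(T) = Pow(Add(-200, T), -1) (Function('B')(T) = Pow(Add(T, -200), -1) = Pow(Add(-200, T), -1))
Mul(Add(Function('P')(-184, 583), Function('B')(433)), Pow(Add(-52811, -164590), -1)) = Mul(Add(Mul(2, -184, 583), Pow(Add(-200, 433), -1)), Pow(Add(-52811, -164590), -1)) = Mul(Add(-214544, Pow(233, -1)), Pow(-217401, -1)) = Mul(Add(-214544, Rational(1, 233)), Rational(-1, 217401)) = Mul(Rational(-49988751, 233), Rational(-1, 217401)) = Rational(16662917, 16884811)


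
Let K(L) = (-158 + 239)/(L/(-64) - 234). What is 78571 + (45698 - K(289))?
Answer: 1896971469/15265 ≈ 1.2427e+5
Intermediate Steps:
K(L) = 81/(-234 - L/64) (K(L) = 81/(L*(-1/64) - 234) = 81/(-L/64 - 234) = 81/(-234 - L/64))
78571 + (45698 - K(289)) = 78571 + (45698 - (-5184)/(14976 + 289)) = 78571 + (45698 - (-5184)/15265) = 78571 + (45698 - 1*(-5184/15265)) = 78571 + (45698 + 5184/15265) = 78571 + 697585154/15265 = 1896971469/15265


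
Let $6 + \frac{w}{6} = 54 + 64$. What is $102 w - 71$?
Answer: $68473$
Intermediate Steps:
$w = 672$ ($w = -36 + 6 \left(54 + 64\right) = -36 + 6 \cdot 118 = -36 + 708 = 672$)
$102 w - 71 = 102 \cdot 672 - 71 = 68544 - 71 = 68473$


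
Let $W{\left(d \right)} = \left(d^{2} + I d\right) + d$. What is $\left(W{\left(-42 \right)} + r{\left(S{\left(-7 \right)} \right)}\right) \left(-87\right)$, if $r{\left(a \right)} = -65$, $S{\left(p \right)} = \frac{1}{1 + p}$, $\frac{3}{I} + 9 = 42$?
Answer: $- \frac{1582095}{11} \approx -1.4383 \cdot 10^{5}$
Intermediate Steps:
$I = \frac{1}{11}$ ($I = \frac{3}{-9 + 42} = \frac{3}{33} = 3 \cdot \frac{1}{33} = \frac{1}{11} \approx 0.090909$)
$W{\left(d \right)} = d^{2} + \frac{12 d}{11}$ ($W{\left(d \right)} = \left(d^{2} + \frac{d}{11}\right) + d = d^{2} + \frac{12 d}{11}$)
$\left(W{\left(-42 \right)} + r{\left(S{\left(-7 \right)} \right)}\right) \left(-87\right) = \left(\frac{1}{11} \left(-42\right) \left(12 + 11 \left(-42\right)\right) - 65\right) \left(-87\right) = \left(\frac{1}{11} \left(-42\right) \left(12 - 462\right) - 65\right) \left(-87\right) = \left(\frac{1}{11} \left(-42\right) \left(-450\right) - 65\right) \left(-87\right) = \left(\frac{18900}{11} - 65\right) \left(-87\right) = \frac{18185}{11} \left(-87\right) = - \frac{1582095}{11}$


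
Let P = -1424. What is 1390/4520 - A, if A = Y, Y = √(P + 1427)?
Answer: 139/452 - √3 ≈ -1.4245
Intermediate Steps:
Y = √3 (Y = √(-1424 + 1427) = √3 ≈ 1.7320)
A = √3 ≈ 1.7320
1390/4520 - A = 1390/4520 - √3 = 1390*(1/4520) - √3 = 139/452 - √3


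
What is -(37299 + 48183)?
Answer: -85482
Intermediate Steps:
-(37299 + 48183) = -1*85482 = -85482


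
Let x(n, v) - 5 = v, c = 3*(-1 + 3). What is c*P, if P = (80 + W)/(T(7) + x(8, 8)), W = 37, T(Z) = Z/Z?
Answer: 351/7 ≈ 50.143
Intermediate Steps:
T(Z) = 1
c = 6 (c = 3*2 = 6)
x(n, v) = 5 + v
P = 117/14 (P = (80 + 37)/(1 + (5 + 8)) = 117/(1 + 13) = 117/14 ≈ 8.3571)
c*P = 6*(117/14) = 351/7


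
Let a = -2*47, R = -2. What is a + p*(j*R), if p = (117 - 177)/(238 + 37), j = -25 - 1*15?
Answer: -1226/11 ≈ -111.45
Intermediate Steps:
j = -40 (j = -25 - 15 = -40)
a = -94
p = -12/55 (p = -60/275 = -60*1/275 = -12/55 ≈ -0.21818)
a + p*(j*R) = -94 - (-96)*(-2)/11 = -94 - 12/55*80 = -94 - 192/11 = -1226/11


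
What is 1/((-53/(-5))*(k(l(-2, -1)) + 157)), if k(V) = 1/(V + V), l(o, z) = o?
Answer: 20/33231 ≈ 0.00060185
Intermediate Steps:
k(V) = 1/(2*V)
1/((-53/(-5))*(k(l(-2, -1)) + 157)) = 1/((-53/(-5))*((½)/(-2) + 157)) = 1/((-53*(-⅕))*((½)*(-½) + 157)) = 1/(53*(-¼ + 157)/5) = 1/((53/5)*(627/4)) = 1/(33231/20) = 20/33231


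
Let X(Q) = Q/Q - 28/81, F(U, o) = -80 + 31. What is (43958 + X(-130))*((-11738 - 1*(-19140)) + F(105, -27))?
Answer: 2909051867/9 ≈ 3.2323e+8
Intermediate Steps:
F(U, o) = -49
X(Q) = 53/81 (X(Q) = 1 - 28*1/81 = 1 - 28/81 = 53/81)
(43958 + X(-130))*((-11738 - 1*(-19140)) + F(105, -27)) = (43958 + 53/81)*((-11738 - 1*(-19140)) - 49) = 3560651*((-11738 + 19140) - 49)/81 = 3560651*(7402 - 49)/81 = (3560651/81)*7353 = 2909051867/9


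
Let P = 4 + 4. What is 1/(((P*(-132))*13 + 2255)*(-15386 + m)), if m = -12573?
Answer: 1/320773607 ≈ 3.1175e-9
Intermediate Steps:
P = 8
1/(((P*(-132))*13 + 2255)*(-15386 + m)) = 1/(((8*(-132))*13 + 2255)*(-15386 - 12573)) = 1/((-1056*13 + 2255)*(-27959)) = 1/((-13728 + 2255)*(-27959)) = 1/(-11473*(-27959)) = 1/320773607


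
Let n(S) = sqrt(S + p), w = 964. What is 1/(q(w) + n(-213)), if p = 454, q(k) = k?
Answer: 4/3855 - sqrt(241)/929055 ≈ 0.0010209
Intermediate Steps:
n(S) = sqrt(454 + S) (n(S) = sqrt(S + 454) = sqrt(454 + S))
1/(q(w) + n(-213)) = 1/(964 + sqrt(454 - 213)) = 1/(964 + sqrt(241))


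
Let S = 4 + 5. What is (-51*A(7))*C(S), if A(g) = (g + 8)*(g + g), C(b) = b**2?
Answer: -867510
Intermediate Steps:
S = 9
A(g) = 2*g*(8 + g) (A(g) = (8 + g)*(2*g) = 2*g*(8 + g))
(-51*A(7))*C(S) = -102*7*(8 + 7)*9**2 = -102*7*15*81 = -51*210*81 = -10710*81 = -867510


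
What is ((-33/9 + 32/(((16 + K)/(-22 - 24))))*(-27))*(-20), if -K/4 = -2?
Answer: -35100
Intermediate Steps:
K = 8 (K = -4*(-2) = 8)
((-33/9 + 32/(((16 + K)/(-22 - 24))))*(-27))*(-20) = ((-33/9 + 32/(((16 + 8)/(-22 - 24))))*(-27))*(-20) = ((-33*⅑ + 32/((24/(-46))))*(-27))*(-20) = ((-11/3 + 32/((24*(-1/46))))*(-27))*(-20) = ((-11/3 + 32/(-12/23))*(-27))*(-20) = ((-11/3 + 32*(-23/12))*(-27))*(-20) = ((-11/3 - 184/3)*(-27))*(-20) = -65*(-27)*(-20) = 1755*(-20) = -35100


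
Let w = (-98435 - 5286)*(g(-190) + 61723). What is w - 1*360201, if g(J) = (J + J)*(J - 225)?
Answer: -22759133184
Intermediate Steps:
g(J) = 2*J*(-225 + J) (g(J) = (2*J)*(-225 + J) = 2*J*(-225 + J))
w = -22758772983 (w = (-98435 - 5286)*(2*(-190)*(-225 - 190) + 61723) = -103721*(2*(-190)*(-415) + 61723) = -103721*(157700 + 61723) = -103721*219423 = -22758772983)
w - 1*360201 = -22758772983 - 1*360201 = -22758772983 - 360201 = -22759133184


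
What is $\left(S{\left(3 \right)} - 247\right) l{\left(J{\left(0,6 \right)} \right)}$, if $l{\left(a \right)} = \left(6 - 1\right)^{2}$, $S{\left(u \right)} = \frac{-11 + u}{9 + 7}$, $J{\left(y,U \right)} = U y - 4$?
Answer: $- \frac{12375}{2} \approx -6187.5$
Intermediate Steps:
$J{\left(y,U \right)} = -4 + U y$
$S{\left(u \right)} = - \frac{11}{16} + \frac{u}{16}$ ($S{\left(u \right)} = \frac{-11 + u}{16} = \left(-11 + u\right) \frac{1}{16} = - \frac{11}{16} + \frac{u}{16}$)
$l{\left(a \right)} = 25$ ($l{\left(a \right)} = 5^{2} = 25$)
$\left(S{\left(3 \right)} - 247\right) l{\left(J{\left(0,6 \right)} \right)} = \left(\left(- \frac{11}{16} + \frac{1}{16} \cdot 3\right) - 247\right) 25 = \left(\left(- \frac{11}{16} + \frac{3}{16}\right) - 247\right) 25 = \left(- \frac{1}{2} - 247\right) 25 = \left(- \frac{495}{2}\right) 25 = - \frac{12375}{2}$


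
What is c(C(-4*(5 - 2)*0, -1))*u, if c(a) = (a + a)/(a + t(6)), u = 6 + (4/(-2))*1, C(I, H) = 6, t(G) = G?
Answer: 4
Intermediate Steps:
u = 4 (u = 6 + (4*(-½))*1 = 6 - 2*1 = 6 - 2 = 4)
c(a) = 2*a/(6 + a) (c(a) = (a + a)/(a + 6) = (2*a)/(6 + a) = 2*a/(6 + a))
c(C(-4*(5 - 2)*0, -1))*u = (2*6/(6 + 6))*4 = (2*6/12)*4 = (2*6*(1/12))*4 = 1*4 = 4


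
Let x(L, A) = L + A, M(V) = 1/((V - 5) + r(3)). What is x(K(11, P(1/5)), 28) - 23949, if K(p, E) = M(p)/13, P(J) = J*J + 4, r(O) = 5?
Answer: -3420702/143 ≈ -23921.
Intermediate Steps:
M(V) = 1/V (M(V) = 1/((V - 5) + 5) = 1/((-5 + V) + 5) = 1/V)
P(J) = 4 + J² (P(J) = J² + 4 = 4 + J²)
K(p, E) = 1/(13*p) (K(p, E) = 1/(p*13) = (1/13)/p = 1/(13*p))
x(L, A) = A + L
x(K(11, P(1/5)), 28) - 23949 = (28 + (1/13)/11) - 23949 = (28 + (1/13)*(1/11)) - 23949 = (28 + 1/143) - 23949 = 4005/143 - 23949 = -3420702/143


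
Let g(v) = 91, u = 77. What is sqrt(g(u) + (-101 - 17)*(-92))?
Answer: sqrt(10947) ≈ 104.63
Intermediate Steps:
sqrt(g(u) + (-101 - 17)*(-92)) = sqrt(91 + (-101 - 17)*(-92)) = sqrt(91 - 118*(-92)) = sqrt(91 + 10856) = sqrt(10947)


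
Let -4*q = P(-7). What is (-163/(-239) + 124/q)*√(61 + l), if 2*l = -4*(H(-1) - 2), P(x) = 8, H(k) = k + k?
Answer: -14655*√69/239 ≈ -509.35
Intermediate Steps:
H(k) = 2*k
l = 8 (l = (-4*(2*(-1) - 2))/2 = (-4*(-2 - 2))/2 = (-4*(-4))/2 = (½)*16 = 8)
q = -2 (q = -¼*8 = -2)
(-163/(-239) + 124/q)*√(61 + l) = (-163/(-239) + 124/(-2))*√(61 + 8) = (-163*(-1/239) + 124*(-½))*√69 = (163/239 - 62)*√69 = -14655*√69/239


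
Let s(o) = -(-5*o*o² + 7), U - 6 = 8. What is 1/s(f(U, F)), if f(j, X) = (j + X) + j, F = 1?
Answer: 1/121938 ≈ 8.2009e-6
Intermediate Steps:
U = 14 (U = 6 + 8 = 14)
f(j, X) = X + 2*j (f(j, X) = (X + j) + j = X + 2*j)
s(o) = -7 + 5*o³ (s(o) = -(-5*o³ + 7) = -(7 - 5*o³) = -7 + 5*o³)
1/s(f(U, F)) = 1/(-7 + 5*(1 + 2*14)³) = 1/(-7 + 5*(1 + 28)³) = 1/(-7 + 5*29³) = 1/(-7 + 5*24389) = 1/(-7 + 121945) = 1/121938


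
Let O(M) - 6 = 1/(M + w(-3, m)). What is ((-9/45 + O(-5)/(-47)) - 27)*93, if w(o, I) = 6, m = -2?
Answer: -597711/235 ≈ -2543.4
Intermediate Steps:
O(M) = 6 + 1/(6 + M) (O(M) = 6 + 1/(M + 6) = 6 + 1/(6 + M))
((-9/45 + O(-5)/(-47)) - 27)*93 = ((-9/45 + ((37 + 6*(-5))/(6 - 5))/(-47)) - 27)*93 = ((-9*1/45 + ((37 - 30)/1)*(-1/47)) - 27)*93 = ((-⅕ + (1*7)*(-1/47)) - 27)*93 = ((-⅕ + 7*(-1/47)) - 27)*93 = ((-⅕ - 7/47) - 27)*93 = (-82/235 - 27)*93 = -6427/235*93 = -597711/235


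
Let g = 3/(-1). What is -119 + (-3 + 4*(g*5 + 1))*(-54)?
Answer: 3067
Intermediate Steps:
g = -3 (g = 3*(-1) = -3)
-119 + (-3 + 4*(g*5 + 1))*(-54) = -119 + (-3 + 4*(-3*5 + 1))*(-54) = -119 + (-3 + 4*(-15 + 1))*(-54) = -119 + (-3 + 4*(-14))*(-54) = -119 + (-3 - 56)*(-54) = -119 - 59*(-54) = -119 + 3186 = 3067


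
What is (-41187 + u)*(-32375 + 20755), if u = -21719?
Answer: 730967720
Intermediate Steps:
(-41187 + u)*(-32375 + 20755) = (-41187 - 21719)*(-32375 + 20755) = -62906*(-11620) = 730967720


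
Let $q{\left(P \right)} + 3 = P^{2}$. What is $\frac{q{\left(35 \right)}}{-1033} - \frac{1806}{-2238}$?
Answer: $- \frac{144873}{385309} \approx -0.37599$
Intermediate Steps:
$q{\left(P \right)} = -3 + P^{2}$
$\frac{q{\left(35 \right)}}{-1033} - \frac{1806}{-2238} = \frac{-3 + 35^{2}}{-1033} - \frac{1806}{-2238} = \left(-3 + 1225\right) \left(- \frac{1}{1033}\right) - - \frac{301}{373} = 1222 \left(- \frac{1}{1033}\right) + \frac{301}{373} = - \frac{1222}{1033} + \frac{301}{373} = - \frac{144873}{385309}$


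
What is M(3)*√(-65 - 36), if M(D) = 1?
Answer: I*√101 ≈ 10.05*I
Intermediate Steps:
M(3)*√(-65 - 36) = 1*√(-65 - 36) = 1*√(-101) = 1*(I*√101) = I*√101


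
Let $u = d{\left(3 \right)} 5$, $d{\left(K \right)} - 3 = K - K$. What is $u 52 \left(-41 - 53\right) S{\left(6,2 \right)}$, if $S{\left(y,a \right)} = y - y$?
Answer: $0$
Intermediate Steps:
$S{\left(y,a \right)} = 0$
$d{\left(K \right)} = 3$ ($d{\left(K \right)} = 3 + \left(K - K\right) = 3 + 0 = 3$)
$u = 15$ ($u = 3 \cdot 5 = 15$)
$u 52 \left(-41 - 53\right) S{\left(6,2 \right)} = 15 \cdot 52 \left(-41 - 53\right) 0 = 780 \left(-41 - 53\right) 0 = 780 \left(-94\right) 0 = \left(-73320\right) 0 = 0$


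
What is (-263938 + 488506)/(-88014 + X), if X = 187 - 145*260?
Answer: -224568/125527 ≈ -1.7890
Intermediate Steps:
X = -37513 (X = 187 - 37700 = -37513)
(-263938 + 488506)/(-88014 + X) = (-263938 + 488506)/(-88014 - 37513) = 224568/(-125527) = 224568*(-1/125527) = -224568/125527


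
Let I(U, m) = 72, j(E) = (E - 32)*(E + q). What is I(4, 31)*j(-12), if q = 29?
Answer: -53856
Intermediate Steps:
j(E) = (-32 + E)*(29 + E) (j(E) = (E - 32)*(E + 29) = (-32 + E)*(29 + E))
I(4, 31)*j(-12) = 72*(-928 + (-12)² - 3*(-12)) = 72*(-928 + 144 + 36) = 72*(-748) = -53856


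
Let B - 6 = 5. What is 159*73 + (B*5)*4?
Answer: 11827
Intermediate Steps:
B = 11 (B = 6 + 5 = 11)
159*73 + (B*5)*4 = 159*73 + (11*5)*4 = 11607 + 55*4 = 11607 + 220 = 11827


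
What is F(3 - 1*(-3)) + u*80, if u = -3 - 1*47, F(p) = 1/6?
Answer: -23999/6 ≈ -3999.8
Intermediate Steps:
F(p) = ⅙
u = -50 (u = -3 - 47 = -50)
F(3 - 1*(-3)) + u*80 = ⅙ - 50*80 = ⅙ - 4000 = -23999/6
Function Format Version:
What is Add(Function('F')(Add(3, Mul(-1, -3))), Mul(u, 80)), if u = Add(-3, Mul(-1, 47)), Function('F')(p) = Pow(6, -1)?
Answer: Rational(-23999, 6) ≈ -3999.8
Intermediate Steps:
Function('F')(p) = Rational(1, 6)
u = -50 (u = Add(-3, -47) = -50)
Add(Function('F')(Add(3, Mul(-1, -3))), Mul(u, 80)) = Add(Rational(1, 6), Mul(-50, 80)) = Add(Rational(1, 6), -4000) = Rational(-23999, 6)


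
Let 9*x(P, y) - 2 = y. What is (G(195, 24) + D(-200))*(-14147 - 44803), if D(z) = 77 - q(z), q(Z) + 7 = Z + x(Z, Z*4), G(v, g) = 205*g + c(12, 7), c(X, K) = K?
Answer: -312415350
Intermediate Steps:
x(P, y) = 2/9 + y/9
G(v, g) = 7 + 205*g (G(v, g) = 205*g + 7 = 7 + 205*g)
q(Z) = -61/9 + 13*Z/9 (q(Z) = -7 + (Z + (2/9 + (Z*4)/9)) = -7 + (Z + (2/9 + (4*Z)/9)) = -7 + (Z + (2/9 + 4*Z/9)) = -7 + (2/9 + 13*Z/9) = -61/9 + 13*Z/9)
D(z) = 754/9 - 13*z/9 (D(z) = 77 - (-61/9 + 13*z/9) = 77 + (61/9 - 13*z/9) = 754/9 - 13*z/9)
(G(195, 24) + D(-200))*(-14147 - 44803) = ((7 + 205*24) + (754/9 - 13/9*(-200)))*(-14147 - 44803) = ((7 + 4920) + (754/9 + 2600/9))*(-58950) = (4927 + 1118/3)*(-58950) = (15899/3)*(-58950) = -312415350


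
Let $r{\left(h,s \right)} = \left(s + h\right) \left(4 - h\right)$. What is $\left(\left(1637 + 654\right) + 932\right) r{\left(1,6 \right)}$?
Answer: $67683$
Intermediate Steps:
$r{\left(h,s \right)} = \left(4 - h\right) \left(h + s\right)$ ($r{\left(h,s \right)} = \left(h + s\right) \left(4 - h\right) = \left(4 - h\right) \left(h + s\right)$)
$\left(\left(1637 + 654\right) + 932\right) r{\left(1,6 \right)} = \left(\left(1637 + 654\right) + 932\right) \left(- 1^{2} + 4 \cdot 1 + 4 \cdot 6 - 1 \cdot 6\right) = \left(2291 + 932\right) \left(\left(-1\right) 1 + 4 + 24 - 6\right) = 3223 \left(-1 + 4 + 24 - 6\right) = 3223 \cdot 21 = 67683$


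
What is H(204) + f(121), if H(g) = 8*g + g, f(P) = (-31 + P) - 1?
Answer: 1925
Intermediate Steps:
f(P) = -32 + P
H(g) = 9*g
H(204) + f(121) = 9*204 + (-32 + 121) = 1836 + 89 = 1925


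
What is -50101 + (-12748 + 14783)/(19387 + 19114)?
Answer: -1928936566/38501 ≈ -50101.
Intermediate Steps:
-50101 + (-12748 + 14783)/(19387 + 19114) = -50101 + 2035/38501 = -1928936566/38501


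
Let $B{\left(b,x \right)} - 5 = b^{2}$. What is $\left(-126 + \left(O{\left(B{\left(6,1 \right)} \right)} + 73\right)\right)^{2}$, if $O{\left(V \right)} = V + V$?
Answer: $841$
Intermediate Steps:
$B{\left(b,x \right)} = 5 + b^{2}$
$O{\left(V \right)} = 2 V$
$\left(-126 + \left(O{\left(B{\left(6,1 \right)} \right)} + 73\right)\right)^{2} = \left(-126 + \left(2 \left(5 + 6^{2}\right) + 73\right)\right)^{2} = \left(-126 + \left(2 \left(5 + 36\right) + 73\right)\right)^{2} = \left(-126 + \left(2 \cdot 41 + 73\right)\right)^{2} = \left(-126 + \left(82 + 73\right)\right)^{2} = \left(-126 + 155\right)^{2} = 29^{2} = 841$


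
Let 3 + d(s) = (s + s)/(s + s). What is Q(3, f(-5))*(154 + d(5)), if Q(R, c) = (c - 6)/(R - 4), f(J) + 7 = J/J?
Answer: 1824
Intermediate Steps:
d(s) = -2 (d(s) = -3 + (s + s)/(s + s) = -3 + (2*s)/((2*s)) = -3 + (2*s)*(1/(2*s)) = -3 + 1 = -2)
f(J) = -6 (f(J) = -7 + J/J = -7 + 1 = -6)
Q(R, c) = (-6 + c)/(-4 + R)
Q(3, f(-5))*(154 + d(5)) = ((-6 - 6)/(-4 + 3))*(154 - 2) = (-12/(-1))*152 = -1*(-12)*152 = 12*152 = 1824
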